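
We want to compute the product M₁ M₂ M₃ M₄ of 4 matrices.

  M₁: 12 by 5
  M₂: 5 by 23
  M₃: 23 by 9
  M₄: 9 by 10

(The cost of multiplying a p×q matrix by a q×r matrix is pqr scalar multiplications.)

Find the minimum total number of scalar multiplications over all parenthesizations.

Adjacent pairs: M₁M₂ = 12·5·23 = 1380; M₂M₃ = 5·23·9 = 1035; M₃M₄ = 23·9·10 = 2070.
Length 3: M₁..M₃: k=1: 0+1035+12·5·9=1575; k=2: 1380+0+12·23·9=3864 → min 1575 | M₂..M₄: k=2: 0+2070+5·23·10=3220; k=3: 1035+0+5·9·10=1485 → min 1485.
Length 4: M₁..M₄: k=1: 0+1485+12·5·10=2085; k=2: 1380+2070+12·23·10=6210; k=3: 1575+0+12·9·10=2655 → min 2085.
Optimal order: (M₁ ((M₂ M₃) M₄)) with cost 2085.

2085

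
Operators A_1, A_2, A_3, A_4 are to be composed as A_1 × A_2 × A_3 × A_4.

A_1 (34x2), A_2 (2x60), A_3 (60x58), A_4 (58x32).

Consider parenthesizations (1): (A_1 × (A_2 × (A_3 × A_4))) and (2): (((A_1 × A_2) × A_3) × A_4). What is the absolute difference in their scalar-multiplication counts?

Order (1) = (A_1 × (A_2 × (A_3 × A_4))): (A_3 × A_4): 60×58 by 58×32 → 60×32, cost 60·58·32 = 111360; (A_2 × (A_3 × A_4)): 2×60 by 60×32 → 2×32, cost 2·60·32 = 3840; cumulative 115200; (A_1 × (A_2 × (A_3 × A_4))): 34×2 by 2×32 → 34×32, cost 34·2·32 = 2176; cumulative 117376. Total 117376.
Order (2) = (((A_1 × A_2) × A_3) × A_4): (A_1 × A_2): 34×2 by 2×60 → 34×60, cost 34·2·60 = 4080; ((A_1 × A_2) × A_3): 34×60 by 60×58 → 34×58, cost 34·60·58 = 118320; cumulative 122400; (((A_1 × A_2) × A_3) × A_4): 34×58 by 58×32 → 34×32, cost 34·58·32 = 63104; cumulative 185504. Total 185504.
Difference: |117376 − 185504| = 68128.

68128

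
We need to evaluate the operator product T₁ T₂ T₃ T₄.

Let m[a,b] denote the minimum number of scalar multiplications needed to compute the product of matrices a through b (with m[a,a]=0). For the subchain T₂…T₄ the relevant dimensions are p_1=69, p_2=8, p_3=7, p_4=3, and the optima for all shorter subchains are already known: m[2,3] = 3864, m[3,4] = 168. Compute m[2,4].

m[2,4] = min over k∈[2,3] of m[2,k]+m[k+1,4]+p_{1}·p_k·p_{4}.
k=2: 0 + 168 + 69·8·3 = 1824; k=3: 3864 + 0 + 69·7·3 = 5313.
Minimum: 1824 at k=2.

1824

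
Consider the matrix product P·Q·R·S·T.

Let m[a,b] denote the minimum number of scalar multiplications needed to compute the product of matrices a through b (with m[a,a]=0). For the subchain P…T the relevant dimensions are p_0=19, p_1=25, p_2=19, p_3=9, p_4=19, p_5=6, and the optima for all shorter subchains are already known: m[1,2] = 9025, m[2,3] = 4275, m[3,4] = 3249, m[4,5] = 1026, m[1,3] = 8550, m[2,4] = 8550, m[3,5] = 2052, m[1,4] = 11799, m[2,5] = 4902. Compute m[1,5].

m[1,5] = min over k∈[1,4] of m[1,k]+m[k+1,5]+p_{0}·p_k·p_{5}.
k=1: 0 + 4902 + 19·25·6 = 7752; k=2: 9025 + 2052 + 19·19·6 = 13243; k=3: 8550 + 1026 + 19·9·6 = 10602; k=4: 11799 + 0 + 19·19·6 = 13965.
Minimum: 7752 at k=1.

7752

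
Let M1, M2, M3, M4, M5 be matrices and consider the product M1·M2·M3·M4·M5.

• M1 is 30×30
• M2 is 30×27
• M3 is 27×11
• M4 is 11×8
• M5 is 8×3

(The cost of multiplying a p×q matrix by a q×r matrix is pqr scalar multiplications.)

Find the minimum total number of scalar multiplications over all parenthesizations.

Adjacent pairs: M1M2 = 30·30·27 = 24300; M2M3 = 30·27·11 = 8910; M3M4 = 27·11·8 = 2376; M4M5 = 11·8·3 = 264.
Length 3: M1..M3: k=1: 0+8910+30·30·11=18810; k=2: 24300+0+30·27·11=33210 → min 18810 | M2..M4: k=2: 0+2376+30·27·8=8856; k=3: 8910+0+30·11·8=11550 → min 8856 | M3..M5: k=3: 0+264+27·11·3=1155; k=4: 2376+0+27·8·3=3024 → min 1155.
Length 4: M1..M4: k=1: 0+8856+30·30·8=16056; k=2: 24300+2376+30·27·8=33156; k=3: 18810+0+30·11·8=21450 → min 16056 | M2..M5: k=2: 0+1155+30·27·3=3585; k=3: 8910+264+30·11·3=10164; k=4: 8856+0+30·8·3=9576 → min 3585.
Length 5: M1..M5: k=1: 0+3585+30·30·3=6285; k=2: 24300+1155+30·27·3=27885; k=3: 18810+264+30·11·3=20064; k=4: 16056+0+30·8·3=16776 → min 6285.
Optimal order: (M1·(M2·(M3·(M4·M5)))) with cost 6285.

6285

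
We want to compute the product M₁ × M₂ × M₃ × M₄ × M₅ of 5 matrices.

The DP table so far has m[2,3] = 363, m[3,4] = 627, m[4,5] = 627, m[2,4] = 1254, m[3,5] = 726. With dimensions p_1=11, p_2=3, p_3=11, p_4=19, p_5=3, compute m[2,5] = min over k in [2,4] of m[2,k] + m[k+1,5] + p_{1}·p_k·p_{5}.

825

m[2,5] = min over k∈[2,4] of m[2,k]+m[k+1,5]+p_{1}·p_k·p_{5}.
k=2: 0 + 726 + 11·3·3 = 825; k=3: 363 + 627 + 11·11·3 = 1353; k=4: 1254 + 0 + 11·19·3 = 1881.
Minimum: 825 at k=2.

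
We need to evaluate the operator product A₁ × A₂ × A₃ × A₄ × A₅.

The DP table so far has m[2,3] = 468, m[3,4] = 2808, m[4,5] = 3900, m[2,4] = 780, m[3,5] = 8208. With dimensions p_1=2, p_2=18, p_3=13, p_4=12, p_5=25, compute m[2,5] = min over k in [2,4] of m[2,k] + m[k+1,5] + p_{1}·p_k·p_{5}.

m[2,5] = min over k∈[2,4] of m[2,k]+m[k+1,5]+p_{1}·p_k·p_{5}.
k=2: 0 + 8208 + 2·18·25 = 9108; k=3: 468 + 3900 + 2·13·25 = 5018; k=4: 780 + 0 + 2·12·25 = 1380.
Minimum: 1380 at k=4.

1380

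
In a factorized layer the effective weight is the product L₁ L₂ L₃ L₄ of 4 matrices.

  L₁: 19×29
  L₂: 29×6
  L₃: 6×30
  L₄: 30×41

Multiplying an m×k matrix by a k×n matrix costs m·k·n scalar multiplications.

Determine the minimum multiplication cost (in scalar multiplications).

Adjacent pairs: L₁L₂ = 19·29·6 = 3306; L₂L₃ = 29·6·30 = 5220; L₃L₄ = 6·30·41 = 7380.
Length 3: L₁..L₃: k=1: 0+5220+19·29·30=21750; k=2: 3306+0+19·6·30=6726 → min 6726 | L₂..L₄: k=2: 0+7380+29·6·41=14514; k=3: 5220+0+29·30·41=40890 → min 14514.
Length 4: L₁..L₄: k=1: 0+14514+19·29·41=37105; k=2: 3306+7380+19·6·41=15360; k=3: 6726+0+19·30·41=30096 → min 15360.
Optimal order: ((L₁ L₂) (L₃ L₄)) with cost 15360.

15360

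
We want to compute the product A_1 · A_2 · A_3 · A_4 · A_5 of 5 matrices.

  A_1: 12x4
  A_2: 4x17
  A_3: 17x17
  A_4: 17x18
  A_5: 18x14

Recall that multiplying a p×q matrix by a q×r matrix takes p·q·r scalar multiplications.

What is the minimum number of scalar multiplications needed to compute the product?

4060

Adjacent pairs: A_1A_2 = 12·4·17 = 816; A_2A_3 = 4·17·17 = 1156; A_3A_4 = 17·17·18 = 5202; A_4A_5 = 17·18·14 = 4284.
Length 3: A_1..A_3: k=1: 0+1156+12·4·17=1972; k=2: 816+0+12·17·17=4284 → min 1972 | A_2..A_4: k=2: 0+5202+4·17·18=6426; k=3: 1156+0+4·17·18=2380 → min 2380 | A_3..A_5: k=3: 0+4284+17·17·14=8330; k=4: 5202+0+17·18·14=9486 → min 8330.
Length 4: A_1..A_4: k=1: 0+2380+12·4·18=3244; k=2: 816+5202+12·17·18=9690; k=3: 1972+0+12·17·18=5644 → min 3244 | A_2..A_5: k=2: 0+8330+4·17·14=9282; k=3: 1156+4284+4·17·14=6392; k=4: 2380+0+4·18·14=3388 → min 3388.
Length 5: A_1..A_5: k=1: 0+3388+12·4·14=4060; k=2: 816+8330+12·17·14=12002; k=3: 1972+4284+12·17·14=9112; k=4: 3244+0+12·18·14=6268 → min 4060.
Optimal order: (A_1 · (((A_2 · A_3) · A_4) · A_5)) with cost 4060.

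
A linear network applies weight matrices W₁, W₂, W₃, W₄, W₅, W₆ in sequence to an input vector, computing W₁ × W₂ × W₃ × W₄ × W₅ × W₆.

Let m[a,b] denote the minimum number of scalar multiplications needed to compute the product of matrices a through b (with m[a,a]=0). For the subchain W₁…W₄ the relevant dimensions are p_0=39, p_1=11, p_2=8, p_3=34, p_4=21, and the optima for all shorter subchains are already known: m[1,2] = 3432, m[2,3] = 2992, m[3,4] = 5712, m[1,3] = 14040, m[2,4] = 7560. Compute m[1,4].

m[1,4] = min over k∈[1,3] of m[1,k]+m[k+1,4]+p_{0}·p_k·p_{4}.
k=1: 0 + 7560 + 39·11·21 = 16569; k=2: 3432 + 5712 + 39·8·21 = 15696; k=3: 14040 + 0 + 39·34·21 = 41886.
Minimum: 15696 at k=2.

15696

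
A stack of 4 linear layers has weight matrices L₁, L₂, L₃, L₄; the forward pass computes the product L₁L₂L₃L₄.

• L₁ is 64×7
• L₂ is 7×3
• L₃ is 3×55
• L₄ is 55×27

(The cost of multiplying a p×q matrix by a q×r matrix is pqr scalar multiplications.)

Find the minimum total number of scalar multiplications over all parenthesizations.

10983

Adjacent pairs: L₁L₂ = 64·7·3 = 1344; L₂L₃ = 7·3·55 = 1155; L₃L₄ = 3·55·27 = 4455.
Length 3: L₁..L₃: k=1: 0+1155+64·7·55=25795; k=2: 1344+0+64·3·55=11904 → min 11904 | L₂..L₄: k=2: 0+4455+7·3·27=5022; k=3: 1155+0+7·55·27=11550 → min 5022.
Length 4: L₁..L₄: k=1: 0+5022+64·7·27=17118; k=2: 1344+4455+64·3·27=10983; k=3: 11904+0+64·55·27=106944 → min 10983.
Optimal order: ((L₁L₂)(L₃L₄)) with cost 10983.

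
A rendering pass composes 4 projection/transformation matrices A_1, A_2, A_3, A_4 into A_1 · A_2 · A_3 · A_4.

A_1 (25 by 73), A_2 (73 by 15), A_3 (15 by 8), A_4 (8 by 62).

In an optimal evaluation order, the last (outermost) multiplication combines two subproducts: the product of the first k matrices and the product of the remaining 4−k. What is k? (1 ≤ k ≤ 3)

3

Adjacent pairs: A_1A_2 = 25·73·15 = 27375; A_2A_3 = 73·15·8 = 8760; A_3A_4 = 15·8·62 = 7440.
Length 3: A_1..A_3: k=1: 0+8760+25·73·8=23360; k=2: 27375+0+25·15·8=30375 → min 23360 | A_2..A_4: k=2: 0+7440+73·15·62=75330; k=3: 8760+0+73·8·62=44968 → min 44968.
Top-level splits: k=1: (A_1..A_1)·(A_2..A_4) → 0+44968+25·73·62 = 158118; k=2: (A_1..A_2)·(A_3..A_4) → 27375+7440+25·15·62 = 58065; k=3: (A_1..A_3)·(A_4..A_4) → 23360+0+25·8·62 = 35760.
Best split is after A_3, i.e. k = 3.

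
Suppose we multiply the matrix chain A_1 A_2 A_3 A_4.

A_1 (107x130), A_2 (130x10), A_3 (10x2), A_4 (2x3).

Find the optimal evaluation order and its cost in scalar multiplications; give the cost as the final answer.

31062

Adjacent pairs: A_1A_2 = 107·130·10 = 139100; A_2A_3 = 130·10·2 = 2600; A_3A_4 = 10·2·3 = 60.
Length 3: A_1..A_3: k=1: 0+2600+107·130·2=30420; k=2: 139100+0+107·10·2=141240 → min 30420 | A_2..A_4: k=2: 0+60+130·10·3=3960; k=3: 2600+0+130·2·3=3380 → min 3380.
Length 4: A_1..A_4: k=1: 0+3380+107·130·3=45110; k=2: 139100+60+107·10·3=142370; k=3: 30420+0+107·2·3=31062 → min 31062.
Optimal parenthesization: ((A_1 (A_2 A_3)) A_4) with cost 31062.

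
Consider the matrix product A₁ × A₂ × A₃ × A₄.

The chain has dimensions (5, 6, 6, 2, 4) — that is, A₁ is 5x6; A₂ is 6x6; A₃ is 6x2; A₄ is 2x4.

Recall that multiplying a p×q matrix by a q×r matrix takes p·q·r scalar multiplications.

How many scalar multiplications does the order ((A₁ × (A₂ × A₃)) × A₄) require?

(A₂ × A₃): 6×6 by 6×2 → 6×2, cost 6·6·2 = 72
(A₁ × (A₂ × A₃)): 5×6 by 6×2 → 5×2, cost 5·6·2 = 60; cumulative 132
((A₁ × (A₂ × A₃)) × A₄): 5×2 by 2×4 → 5×4, cost 5·2·4 = 40; cumulative 172
Total: 172 scalar multiplications.

172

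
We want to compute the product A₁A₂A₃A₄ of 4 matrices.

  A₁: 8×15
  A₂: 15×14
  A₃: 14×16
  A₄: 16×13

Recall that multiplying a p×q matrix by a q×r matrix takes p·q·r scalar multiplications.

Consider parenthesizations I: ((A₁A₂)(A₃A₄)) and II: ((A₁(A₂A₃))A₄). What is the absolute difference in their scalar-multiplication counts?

Order I = ((A₁A₂)(A₃A₄)): (A₁A₂): 8×15 by 15×14 → 8×14, cost 8·15·14 = 1680; (A₃A₄): 14×16 by 16×13 → 14×13, cost 14·16·13 = 2912; ((A₁A₂)(A₃A₄)): 8×14 by 14×13 → 8×13, cost 8·14·13 = 1456; cumulative 6048. Total 6048.
Order II = ((A₁(A₂A₃))A₄): (A₂A₃): 15×14 by 14×16 → 15×16, cost 15·14·16 = 3360; (A₁(A₂A₃)): 8×15 by 15×16 → 8×16, cost 8·15·16 = 1920; cumulative 5280; ((A₁(A₂A₃))A₄): 8×16 by 16×13 → 8×13, cost 8·16·13 = 1664; cumulative 6944. Total 6944.
Difference: |6048 − 6944| = 896.

896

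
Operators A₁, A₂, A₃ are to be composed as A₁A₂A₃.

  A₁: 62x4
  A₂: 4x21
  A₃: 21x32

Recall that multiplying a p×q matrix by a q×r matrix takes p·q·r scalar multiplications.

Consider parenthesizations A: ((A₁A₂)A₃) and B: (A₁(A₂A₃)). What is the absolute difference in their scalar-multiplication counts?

36248

Order A = ((A₁A₂)A₃): (A₁A₂): 62×4 by 4×21 → 62×21, cost 62·4·21 = 5208; ((A₁A₂)A₃): 62×21 by 21×32 → 62×32, cost 62·21·32 = 41664; cumulative 46872. Total 46872.
Order B = (A₁(A₂A₃)): (A₂A₃): 4×21 by 21×32 → 4×32, cost 4·21·32 = 2688; (A₁(A₂A₃)): 62×4 by 4×32 → 62×32, cost 62·4·32 = 7936; cumulative 10624. Total 10624.
Difference: |46872 − 10624| = 36248.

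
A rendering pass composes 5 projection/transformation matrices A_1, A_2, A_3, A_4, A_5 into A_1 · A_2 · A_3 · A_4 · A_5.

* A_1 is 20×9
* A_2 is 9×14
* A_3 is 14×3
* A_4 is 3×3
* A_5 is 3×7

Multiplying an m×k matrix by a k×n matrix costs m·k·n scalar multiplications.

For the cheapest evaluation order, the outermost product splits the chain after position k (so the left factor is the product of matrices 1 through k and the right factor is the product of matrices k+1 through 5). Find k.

3

Adjacent pairs: A_1A_2 = 20·9·14 = 2520; A_2A_3 = 9·14·3 = 378; A_3A_4 = 14·3·3 = 126; A_4A_5 = 3·3·7 = 63.
Length 3: A_1..A_3: k=1: 0+378+20·9·3=918; k=2: 2520+0+20·14·3=3360 → min 918 | A_2..A_4: k=2: 0+126+9·14·3=504; k=3: 378+0+9·3·3=459 → min 459 | A_3..A_5: k=3: 0+63+14·3·7=357; k=4: 126+0+14·3·7=420 → min 357.
Length 4: A_1..A_4: k=1: 0+459+20·9·3=999; k=2: 2520+126+20·14·3=3486; k=3: 918+0+20·3·3=1098 → min 999 | A_2..A_5: k=2: 0+357+9·14·7=1239; k=3: 378+63+9·3·7=630; k=4: 459+0+9·3·7=648 → min 630.
Top-level splits: k=1: (A_1..A_1)·(A_2..A_5) → 0+630+20·9·7 = 1890; k=2: (A_1..A_2)·(A_3..A_5) → 2520+357+20·14·7 = 4837; k=3: (A_1..A_3)·(A_4..A_5) → 918+63+20·3·7 = 1401; k=4: (A_1..A_4)·(A_5..A_5) → 999+0+20·3·7 = 1419.
Best split is after A_3, i.e. k = 3.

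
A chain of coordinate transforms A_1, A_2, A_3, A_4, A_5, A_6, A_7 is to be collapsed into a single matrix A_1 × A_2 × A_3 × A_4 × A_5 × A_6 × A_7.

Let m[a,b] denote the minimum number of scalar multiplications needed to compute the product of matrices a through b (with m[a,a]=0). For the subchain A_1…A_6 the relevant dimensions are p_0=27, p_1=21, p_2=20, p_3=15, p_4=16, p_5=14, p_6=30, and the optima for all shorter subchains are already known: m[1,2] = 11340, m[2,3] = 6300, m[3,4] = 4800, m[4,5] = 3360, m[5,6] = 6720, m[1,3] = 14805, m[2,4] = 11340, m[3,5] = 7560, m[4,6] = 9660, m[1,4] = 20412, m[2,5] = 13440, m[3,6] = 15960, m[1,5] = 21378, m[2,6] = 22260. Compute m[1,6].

32718

m[1,6] = min over k∈[1,5] of m[1,k]+m[k+1,6]+p_{0}·p_k·p_{6}.
k=1: 0 + 22260 + 27·21·30 = 39270; k=2: 11340 + 15960 + 27·20·30 = 43500; k=3: 14805 + 9660 + 27·15·30 = 36615; k=4: 20412 + 6720 + 27·16·30 = 40092; k=5: 21378 + 0 + 27·14·30 = 32718.
Minimum: 32718 at k=5.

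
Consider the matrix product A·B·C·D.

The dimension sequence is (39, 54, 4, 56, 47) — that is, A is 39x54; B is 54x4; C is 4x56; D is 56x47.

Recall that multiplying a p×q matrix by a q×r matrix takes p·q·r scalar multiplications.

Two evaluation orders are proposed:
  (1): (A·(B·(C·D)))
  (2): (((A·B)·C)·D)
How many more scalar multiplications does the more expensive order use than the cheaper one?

Order (1) = (A·(B·(C·D))): (C·D): 4×56 by 56×47 → 4×47, cost 4·56·47 = 10528; (B·(C·D)): 54×4 by 4×47 → 54×47, cost 54·4·47 = 10152; cumulative 20680; (A·(B·(C·D))): 39×54 by 54×47 → 39×47, cost 39·54·47 = 98982; cumulative 119662. Total 119662.
Order (2) = (((A·B)·C)·D): (A·B): 39×54 by 54×4 → 39×4, cost 39·54·4 = 8424; ((A·B)·C): 39×4 by 4×56 → 39×56, cost 39·4·56 = 8736; cumulative 17160; (((A·B)·C)·D): 39×56 by 56×47 → 39×47, cost 39·56·47 = 102648; cumulative 119808. Total 119808.
Difference: |119662 − 119808| = 146.

146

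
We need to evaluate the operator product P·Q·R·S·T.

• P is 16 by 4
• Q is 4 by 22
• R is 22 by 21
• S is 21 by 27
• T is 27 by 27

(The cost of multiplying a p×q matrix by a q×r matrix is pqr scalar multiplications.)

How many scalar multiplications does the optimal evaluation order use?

Adjacent pairs: PQ = 16·4·22 = 1408; QR = 4·22·21 = 1848; RS = 22·21·27 = 12474; ST = 21·27·27 = 15309.
Length 3: P..R: k=1: 0+1848+16·4·21=3192; k=2: 1408+0+16·22·21=8800 → min 3192 | Q..S: k=2: 0+12474+4·22·27=14850; k=3: 1848+0+4·21·27=4116 → min 4116 | R..T: k=3: 0+15309+22·21·27=27783; k=4: 12474+0+22·27·27=28512 → min 27783.
Length 4: P..S: k=1: 0+4116+16·4·27=5844; k=2: 1408+12474+16·22·27=23386; k=3: 3192+0+16·21·27=12264 → min 5844 | Q..T: k=2: 0+27783+4·22·27=30159; k=3: 1848+15309+4·21·27=19425; k=4: 4116+0+4·27·27=7032 → min 7032.
Length 5: P..T: k=1: 0+7032+16·4·27=8760; k=2: 1408+27783+16·22·27=38695; k=3: 3192+15309+16·21·27=27573; k=4: 5844+0+16·27·27=17508 → min 8760.
Optimal order: (P·(((Q·R)·S)·T)) with cost 8760.

8760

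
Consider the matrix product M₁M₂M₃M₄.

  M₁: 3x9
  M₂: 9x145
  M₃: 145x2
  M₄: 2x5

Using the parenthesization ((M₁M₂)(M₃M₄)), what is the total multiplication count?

(M₁M₂): 3×9 by 9×145 → 3×145, cost 3·9·145 = 3915
(M₃M₄): 145×2 by 2×5 → 145×5, cost 145·2·5 = 1450
((M₁M₂)(M₃M₄)): 3×145 by 145×5 → 3×5, cost 3·145·5 = 2175; cumulative 7540
Total: 7540 scalar multiplications.

7540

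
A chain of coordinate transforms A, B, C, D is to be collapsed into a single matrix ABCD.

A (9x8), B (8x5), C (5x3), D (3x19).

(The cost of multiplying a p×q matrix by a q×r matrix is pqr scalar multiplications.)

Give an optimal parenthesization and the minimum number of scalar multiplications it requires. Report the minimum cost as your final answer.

Adjacent pairs: AB = 9·8·5 = 360; BC = 8·5·3 = 120; CD = 5·3·19 = 285.
Length 3: A..C: k=1: 0+120+9·8·3=336; k=2: 360+0+9·5·3=495 → min 336 | B..D: k=2: 0+285+8·5·19=1045; k=3: 120+0+8·3·19=576 → min 576.
Length 4: A..D: k=1: 0+576+9·8·19=1944; k=2: 360+285+9·5·19=1500; k=3: 336+0+9·3·19=849 → min 849.
Optimal parenthesization: ((A(BC))D) with cost 849.

849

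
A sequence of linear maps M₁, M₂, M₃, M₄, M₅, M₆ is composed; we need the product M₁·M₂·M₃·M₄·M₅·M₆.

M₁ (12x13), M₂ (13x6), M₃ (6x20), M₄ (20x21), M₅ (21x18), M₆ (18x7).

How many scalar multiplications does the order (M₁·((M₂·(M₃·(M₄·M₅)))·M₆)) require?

13854

(M₄·M₅): 20×21 by 21×18 → 20×18, cost 20·21·18 = 7560
(M₃·(M₄·M₅)): 6×20 by 20×18 → 6×18, cost 6·20·18 = 2160; cumulative 9720
(M₂·(M₃·(M₄·M₅))): 13×6 by 6×18 → 13×18, cost 13·6·18 = 1404; cumulative 11124
((M₂·(M₃·(M₄·M₅)))·M₆): 13×18 by 18×7 → 13×7, cost 13·18·7 = 1638; cumulative 12762
(M₁·((M₂·(M₃·(M₄·M₅)))·M₆)): 12×13 by 13×7 → 12×7, cost 12·13·7 = 1092; cumulative 13854
Total: 13854 scalar multiplications.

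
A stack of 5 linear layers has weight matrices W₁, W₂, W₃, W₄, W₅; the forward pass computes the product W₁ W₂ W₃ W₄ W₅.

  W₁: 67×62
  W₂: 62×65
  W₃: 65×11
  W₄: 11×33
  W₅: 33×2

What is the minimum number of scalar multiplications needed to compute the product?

18524

Adjacent pairs: W₁W₂ = 67·62·65 = 270010; W₂W₃ = 62·65·11 = 44330; W₃W₄ = 65·11·33 = 23595; W₄W₅ = 11·33·2 = 726.
Length 3: W₁..W₃: k=1: 0+44330+67·62·11=90024; k=2: 270010+0+67·65·11=317915 → min 90024 | W₂..W₄: k=2: 0+23595+62·65·33=156585; k=3: 44330+0+62·11·33=66836 → min 66836 | W₃..W₅: k=3: 0+726+65·11·2=2156; k=4: 23595+0+65·33·2=27885 → min 2156.
Length 4: W₁..W₄: k=1: 0+66836+67·62·33=203918; k=2: 270010+23595+67·65·33=437320; k=3: 90024+0+67·11·33=114345 → min 114345 | W₂..W₅: k=2: 0+2156+62·65·2=10216; k=3: 44330+726+62·11·2=46420; k=4: 66836+0+62·33·2=70928 → min 10216.
Length 5: W₁..W₅: k=1: 0+10216+67·62·2=18524; k=2: 270010+2156+67·65·2=280876; k=3: 90024+726+67·11·2=92224; k=4: 114345+0+67·33·2=118767 → min 18524.
Optimal order: (W₁ (W₂ (W₃ (W₄ W₅)))) with cost 18524.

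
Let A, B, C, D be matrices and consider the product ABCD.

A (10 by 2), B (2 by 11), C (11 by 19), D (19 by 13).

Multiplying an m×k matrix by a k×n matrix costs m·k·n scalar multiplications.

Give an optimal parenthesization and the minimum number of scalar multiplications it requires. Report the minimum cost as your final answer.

1172

Adjacent pairs: AB = 10·2·11 = 220; BC = 2·11·19 = 418; CD = 11·19·13 = 2717.
Length 3: A..C: k=1: 0+418+10·2·19=798; k=2: 220+0+10·11·19=2310 → min 798 | B..D: k=2: 0+2717+2·11·13=3003; k=3: 418+0+2·19·13=912 → min 912.
Length 4: A..D: k=1: 0+912+10·2·13=1172; k=2: 220+2717+10·11·13=4367; k=3: 798+0+10·19·13=3268 → min 1172.
Optimal parenthesization: (A((BC)D)) with cost 1172.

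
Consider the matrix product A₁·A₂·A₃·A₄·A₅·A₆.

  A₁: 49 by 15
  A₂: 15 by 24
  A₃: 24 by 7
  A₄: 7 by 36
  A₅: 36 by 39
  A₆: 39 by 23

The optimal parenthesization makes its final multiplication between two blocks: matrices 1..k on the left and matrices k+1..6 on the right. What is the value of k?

3

Adjacent pairs: A₁A₂ = 49·15·24 = 17640; A₂A₃ = 15·24·7 = 2520; A₃A₄ = 24·7·36 = 6048; A₄A₅ = 7·36·39 = 9828; A₅A₆ = 36·39·23 = 32292.
Length 3: A₁..A₃: k=1: 0+2520+49·15·7=7665; k=2: 17640+0+49·24·7=25872 → min 7665 | A₂..A₄: k=2: 0+6048+15·24·36=19008; k=3: 2520+0+15·7·36=6300 → min 6300 | A₃..A₅: k=3: 0+9828+24·7·39=16380; k=4: 6048+0+24·36·39=39744 → min 16380 | A₄..A₆: k=4: 0+32292+7·36·23=38088; k=5: 9828+0+7·39·23=16107 → min 16107.
Length 4: A₁..A₄: k=1: 0+6300+49·15·36=32760; k=2: 17640+6048+49·24·36=66024; k=3: 7665+0+49·7·36=20013 → min 20013 | A₂..A₅: k=2: 0+16380+15·24·39=30420; k=3: 2520+9828+15·7·39=16443; k=4: 6300+0+15·36·39=27360 → min 16443 | A₃..A₆: k=3: 0+16107+24·7·23=19971; k=4: 6048+32292+24·36·23=58212; k=5: 16380+0+24·39·23=37908 → min 19971.
Length 5: A₁..A₅: k=1: 0+16443+49·15·39=45108; k=2: 17640+16380+49·24·39=79884; k=3: 7665+9828+49·7·39=30870; k=4: 20013+0+49·36·39=88809 → min 30870 | A₂..A₆: k=2: 0+19971+15·24·23=28251; k=3: 2520+16107+15·7·23=21042; k=4: 6300+32292+15·36·23=51012; k=5: 16443+0+15·39·23=29898 → min 21042.
Top-level splits: k=1: (A₁..A₁)·(A₂..A₆) → 0+21042+49·15·23 = 37947; k=2: (A₁..A₂)·(A₃..A₆) → 17640+19971+49·24·23 = 64659; k=3: (A₁..A₃)·(A₄..A₆) → 7665+16107+49·7·23 = 31661; k=4: (A₁..A₄)·(A₅..A₆) → 20013+32292+49·36·23 = 92877; k=5: (A₁..A₅)·(A₆..A₆) → 30870+0+49·39·23 = 74823.
Best split is after A₃, i.e. k = 3.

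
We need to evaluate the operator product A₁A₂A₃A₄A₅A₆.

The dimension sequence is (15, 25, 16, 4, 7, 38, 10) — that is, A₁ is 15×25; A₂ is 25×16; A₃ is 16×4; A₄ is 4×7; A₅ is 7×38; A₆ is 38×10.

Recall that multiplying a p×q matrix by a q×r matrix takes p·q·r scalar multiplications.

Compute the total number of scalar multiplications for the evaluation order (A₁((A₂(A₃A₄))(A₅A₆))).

11408

(A₃A₄): 16×4 by 4×7 → 16×7, cost 16·4·7 = 448
(A₂(A₃A₄)): 25×16 by 16×7 → 25×7, cost 25·16·7 = 2800; cumulative 3248
(A₅A₆): 7×38 by 38×10 → 7×10, cost 7·38·10 = 2660
((A₂(A₃A₄))(A₅A₆)): 25×7 by 7×10 → 25×10, cost 25·7·10 = 1750; cumulative 7658
(A₁((A₂(A₃A₄))(A₅A₆))): 15×25 by 25×10 → 15×10, cost 15·25·10 = 3750; cumulative 11408
Total: 11408 scalar multiplications.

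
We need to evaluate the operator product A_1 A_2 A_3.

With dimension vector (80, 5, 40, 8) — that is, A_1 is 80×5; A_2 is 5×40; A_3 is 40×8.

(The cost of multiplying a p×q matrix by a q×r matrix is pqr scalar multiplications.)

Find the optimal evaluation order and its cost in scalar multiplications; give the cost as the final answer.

4800

(A_1 (A_2 A_3)): cost 4800.
((A_1 A_2) A_3): cost 41600.
Optimal: (A_1 (A_2 A_3)) with cost 4800.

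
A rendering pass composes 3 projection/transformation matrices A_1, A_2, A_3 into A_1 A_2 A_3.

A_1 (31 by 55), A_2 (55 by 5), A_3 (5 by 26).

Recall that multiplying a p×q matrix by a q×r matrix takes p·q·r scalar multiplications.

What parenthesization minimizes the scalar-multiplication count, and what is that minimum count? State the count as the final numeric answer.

(A_1 (A_2 A_3)): cost 51480.
((A_1 A_2) A_3): cost 12555.
Optimal: ((A_1 A_2) A_3) with cost 12555.

12555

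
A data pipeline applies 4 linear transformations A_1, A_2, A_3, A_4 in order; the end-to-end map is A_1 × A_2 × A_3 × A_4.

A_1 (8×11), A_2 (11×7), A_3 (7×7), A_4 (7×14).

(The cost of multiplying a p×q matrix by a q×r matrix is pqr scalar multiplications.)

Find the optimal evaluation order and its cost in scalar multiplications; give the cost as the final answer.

Adjacent pairs: A_1A_2 = 8·11·7 = 616; A_2A_3 = 11·7·7 = 539; A_3A_4 = 7·7·14 = 686.
Length 3: A_1..A_3: k=1: 0+539+8·11·7=1155; k=2: 616+0+8·7·7=1008 → min 1008 | A_2..A_4: k=2: 0+686+11·7·14=1764; k=3: 539+0+11·7·14=1617 → min 1617.
Length 4: A_1..A_4: k=1: 0+1617+8·11·14=2849; k=2: 616+686+8·7·14=2086; k=3: 1008+0+8·7·14=1792 → min 1792.
Optimal parenthesization: (((A_1 × A_2) × A_3) × A_4) with cost 1792.

1792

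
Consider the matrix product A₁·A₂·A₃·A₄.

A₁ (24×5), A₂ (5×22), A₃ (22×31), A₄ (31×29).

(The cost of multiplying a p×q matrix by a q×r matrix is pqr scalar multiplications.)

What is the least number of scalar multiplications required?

11385

Adjacent pairs: A₁A₂ = 24·5·22 = 2640; A₂A₃ = 5·22·31 = 3410; A₃A₄ = 22·31·29 = 19778.
Length 3: A₁..A₃: k=1: 0+3410+24·5·31=7130; k=2: 2640+0+24·22·31=19008 → min 7130 | A₂..A₄: k=2: 0+19778+5·22·29=22968; k=3: 3410+0+5·31·29=7905 → min 7905.
Length 4: A₁..A₄: k=1: 0+7905+24·5·29=11385; k=2: 2640+19778+24·22·29=37730; k=3: 7130+0+24·31·29=28706 → min 11385.
Optimal order: (A₁·((A₂·A₃)·A₄)) with cost 11385.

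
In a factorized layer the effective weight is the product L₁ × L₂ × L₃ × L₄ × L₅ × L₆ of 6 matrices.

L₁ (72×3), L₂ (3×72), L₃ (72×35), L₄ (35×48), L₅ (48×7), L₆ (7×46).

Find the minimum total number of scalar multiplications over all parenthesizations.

24510

Adjacent pairs: L₁L₂ = 72·3·72 = 15552; L₂L₃ = 3·72·35 = 7560; L₃L₄ = 72·35·48 = 120960; L₄L₅ = 35·48·7 = 11760; L₅L₆ = 48·7·46 = 15456.
Length 3: L₁..L₃: k=1: 0+7560+72·3·35=15120; k=2: 15552+0+72·72·35=196992 → min 15120 | L₂..L₄: k=2: 0+120960+3·72·48=131328; k=3: 7560+0+3·35·48=12600 → min 12600 | L₃..L₅: k=3: 0+11760+72·35·7=29400; k=4: 120960+0+72·48·7=145152 → min 29400 | L₄..L₆: k=4: 0+15456+35·48·46=92736; k=5: 11760+0+35·7·46=23030 → min 23030.
Length 4: L₁..L₄: k=1: 0+12600+72·3·48=22968; k=2: 15552+120960+72·72·48=385344; k=3: 15120+0+72·35·48=136080 → min 22968 | L₂..L₅: k=2: 0+29400+3·72·7=30912; k=3: 7560+11760+3·35·7=20055; k=4: 12600+0+3·48·7=13608 → min 13608 | L₃..L₆: k=3: 0+23030+72·35·46=138950; k=4: 120960+15456+72·48·46=295392; k=5: 29400+0+72·7·46=52584 → min 52584.
Length 5: L₁..L₅: k=1: 0+13608+72·3·7=15120; k=2: 15552+29400+72·72·7=81240; k=3: 15120+11760+72·35·7=44520; k=4: 22968+0+72·48·7=47160 → min 15120 | L₂..L₆: k=2: 0+52584+3·72·46=62520; k=3: 7560+23030+3·35·46=35420; k=4: 12600+15456+3·48·46=34680; k=5: 13608+0+3·7·46=14574 → min 14574.
Length 6: L₁..L₆: k=1: 0+14574+72·3·46=24510; k=2: 15552+52584+72·72·46=306600; k=3: 15120+23030+72·35·46=154070; k=4: 22968+15456+72·48·46=197400; k=5: 15120+0+72·7·46=38304 → min 24510.
Optimal order: (L₁ × ((((L₂ × L₃) × L₄) × L₅) × L₆)) with cost 24510.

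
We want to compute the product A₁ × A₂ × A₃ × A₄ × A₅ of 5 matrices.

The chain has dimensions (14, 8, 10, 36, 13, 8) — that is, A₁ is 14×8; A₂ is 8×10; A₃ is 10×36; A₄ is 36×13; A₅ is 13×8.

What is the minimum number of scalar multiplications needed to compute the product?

7256

Adjacent pairs: A₁A₂ = 14·8·10 = 1120; A₂A₃ = 8·10·36 = 2880; A₃A₄ = 10·36·13 = 4680; A₄A₅ = 36·13·8 = 3744.
Length 3: A₁..A₃: k=1: 0+2880+14·8·36=6912; k=2: 1120+0+14·10·36=6160 → min 6160 | A₂..A₄: k=2: 0+4680+8·10·13=5720; k=3: 2880+0+8·36·13=6624 → min 5720 | A₃..A₅: k=3: 0+3744+10·36·8=6624; k=4: 4680+0+10·13·8=5720 → min 5720.
Length 4: A₁..A₄: k=1: 0+5720+14·8·13=7176; k=2: 1120+4680+14·10·13=7620; k=3: 6160+0+14·36·13=12712 → min 7176 | A₂..A₅: k=2: 0+5720+8·10·8=6360; k=3: 2880+3744+8·36·8=8928; k=4: 5720+0+8·13·8=6552 → min 6360.
Length 5: A₁..A₅: k=1: 0+6360+14·8·8=7256; k=2: 1120+5720+14·10·8=7960; k=3: 6160+3744+14·36·8=13936; k=4: 7176+0+14·13·8=8632 → min 7256.
Optimal order: (A₁ × (A₂ × ((A₃ × A₄) × A₅))) with cost 7256.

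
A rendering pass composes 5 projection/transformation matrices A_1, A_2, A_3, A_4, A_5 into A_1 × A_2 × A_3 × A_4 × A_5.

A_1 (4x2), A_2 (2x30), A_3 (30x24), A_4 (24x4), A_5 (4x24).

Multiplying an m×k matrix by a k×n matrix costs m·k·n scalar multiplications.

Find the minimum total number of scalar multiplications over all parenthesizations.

2016

Adjacent pairs: A_1A_2 = 4·2·30 = 240; A_2A_3 = 2·30·24 = 1440; A_3A_4 = 30·24·4 = 2880; A_4A_5 = 24·4·24 = 2304.
Length 3: A_1..A_3: k=1: 0+1440+4·2·24=1632; k=2: 240+0+4·30·24=3120 → min 1632 | A_2..A_4: k=2: 0+2880+2·30·4=3120; k=3: 1440+0+2·24·4=1632 → min 1632 | A_3..A_5: k=3: 0+2304+30·24·24=19584; k=4: 2880+0+30·4·24=5760 → min 5760.
Length 4: A_1..A_4: k=1: 0+1632+4·2·4=1664; k=2: 240+2880+4·30·4=3600; k=3: 1632+0+4·24·4=2016 → min 1664 | A_2..A_5: k=2: 0+5760+2·30·24=7200; k=3: 1440+2304+2·24·24=4896; k=4: 1632+0+2·4·24=1824 → min 1824.
Length 5: A_1..A_5: k=1: 0+1824+4·2·24=2016; k=2: 240+5760+4·30·24=8880; k=3: 1632+2304+4·24·24=6240; k=4: 1664+0+4·4·24=2048 → min 2016.
Optimal order: (A_1 × (((A_2 × A_3) × A_4) × A_5)) with cost 2016.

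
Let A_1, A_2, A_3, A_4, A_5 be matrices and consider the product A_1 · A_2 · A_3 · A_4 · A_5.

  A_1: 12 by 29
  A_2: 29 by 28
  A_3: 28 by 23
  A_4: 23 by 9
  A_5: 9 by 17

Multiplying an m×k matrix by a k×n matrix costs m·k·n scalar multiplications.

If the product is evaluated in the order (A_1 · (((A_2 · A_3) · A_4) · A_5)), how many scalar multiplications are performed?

(A_2 · A_3): 29×28 by 28×23 → 29×23, cost 29·28·23 = 18676
((A_2 · A_3) · A_4): 29×23 by 23×9 → 29×9, cost 29·23·9 = 6003; cumulative 24679
(((A_2 · A_3) · A_4) · A_5): 29×9 by 9×17 → 29×17, cost 29·9·17 = 4437; cumulative 29116
(A_1 · (((A_2 · A_3) · A_4) · A_5)): 12×29 by 29×17 → 12×17, cost 12·29·17 = 5916; cumulative 35032
Total: 35032 scalar multiplications.

35032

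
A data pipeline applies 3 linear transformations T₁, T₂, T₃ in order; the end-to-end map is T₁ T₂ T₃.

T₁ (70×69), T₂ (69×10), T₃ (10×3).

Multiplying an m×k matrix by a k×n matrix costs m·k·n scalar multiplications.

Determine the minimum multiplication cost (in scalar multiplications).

16560

Order (T₁ (T₂ T₃)): (T₂ T₃): 69×10 by 10×3 → 69×3, cost 69·10·3 = 2070; (T₁ (T₂ T₃)): 70×69 by 69×3 → 70×3, cost 70·69·3 = 14490; cumulative 16560. Total 16560.
Order ((T₁ T₂) T₃): (T₁ T₂): 70×69 by 69×10 → 70×10, cost 70·69·10 = 48300; ((T₁ T₂) T₃): 70×10 by 10×3 → 70×3, cost 70·10·3 = 2100; cumulative 50400. Total 50400.
Minimum: 16560.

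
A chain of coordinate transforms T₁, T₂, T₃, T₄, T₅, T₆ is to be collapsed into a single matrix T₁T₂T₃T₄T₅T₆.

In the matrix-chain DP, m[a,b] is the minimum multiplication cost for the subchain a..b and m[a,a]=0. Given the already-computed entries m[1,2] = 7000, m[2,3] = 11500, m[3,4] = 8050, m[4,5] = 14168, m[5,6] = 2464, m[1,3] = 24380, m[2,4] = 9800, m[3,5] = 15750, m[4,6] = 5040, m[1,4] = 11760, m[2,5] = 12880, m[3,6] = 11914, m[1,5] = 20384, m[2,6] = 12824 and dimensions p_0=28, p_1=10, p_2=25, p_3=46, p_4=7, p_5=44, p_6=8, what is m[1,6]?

15064

m[1,6] = min over k∈[1,5] of m[1,k]+m[k+1,6]+p_{0}·p_k·p_{6}.
k=1: 0 + 12824 + 28·10·8 = 15064; k=2: 7000 + 11914 + 28·25·8 = 24514; k=3: 24380 + 5040 + 28·46·8 = 39724; k=4: 11760 + 2464 + 28·7·8 = 15792; k=5: 20384 + 0 + 28·44·8 = 30240.
Minimum: 15064 at k=1.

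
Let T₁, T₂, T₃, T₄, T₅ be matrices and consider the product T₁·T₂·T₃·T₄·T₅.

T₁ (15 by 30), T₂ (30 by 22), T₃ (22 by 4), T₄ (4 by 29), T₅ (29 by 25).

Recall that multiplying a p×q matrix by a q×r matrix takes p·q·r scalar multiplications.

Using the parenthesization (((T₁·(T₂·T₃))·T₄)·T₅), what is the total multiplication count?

(T₂·T₃): 30×22 by 22×4 → 30×4, cost 30·22·4 = 2640
(T₁·(T₂·T₃)): 15×30 by 30×4 → 15×4, cost 15·30·4 = 1800; cumulative 4440
((T₁·(T₂·T₃))·T₄): 15×4 by 4×29 → 15×29, cost 15·4·29 = 1740; cumulative 6180
(((T₁·(T₂·T₃))·T₄)·T₅): 15×29 by 29×25 → 15×25, cost 15·29·25 = 10875; cumulative 17055
Total: 17055 scalar multiplications.

17055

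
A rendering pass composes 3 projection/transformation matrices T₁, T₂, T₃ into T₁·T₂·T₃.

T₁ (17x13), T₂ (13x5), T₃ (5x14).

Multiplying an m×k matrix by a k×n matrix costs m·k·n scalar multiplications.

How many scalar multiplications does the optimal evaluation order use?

Order (T₁·(T₂·T₃)): (T₂·T₃): 13×5 by 5×14 → 13×14, cost 13·5·14 = 910; (T₁·(T₂·T₃)): 17×13 by 13×14 → 17×14, cost 17·13·14 = 3094; cumulative 4004. Total 4004.
Order ((T₁·T₂)·T₃): (T₁·T₂): 17×13 by 13×5 → 17×5, cost 17·13·5 = 1105; ((T₁·T₂)·T₃): 17×5 by 5×14 → 17×14, cost 17·5·14 = 1190; cumulative 2295. Total 2295.
Minimum: 2295.

2295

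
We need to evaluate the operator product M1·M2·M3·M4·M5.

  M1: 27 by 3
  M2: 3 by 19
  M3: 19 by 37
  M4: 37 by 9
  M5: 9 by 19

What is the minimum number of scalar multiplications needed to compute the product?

Adjacent pairs: M1M2 = 27·3·19 = 1539; M2M3 = 3·19·37 = 2109; M3M4 = 19·37·9 = 6327; M4M5 = 37·9·19 = 6327.
Length 3: M1..M3: k=1: 0+2109+27·3·37=5106; k=2: 1539+0+27·19·37=20520 → min 5106 | M2..M4: k=2: 0+6327+3·19·9=6840; k=3: 2109+0+3·37·9=3108 → min 3108 | M3..M5: k=3: 0+6327+19·37·19=19684; k=4: 6327+0+19·9·19=9576 → min 9576.
Length 4: M1..M4: k=1: 0+3108+27·3·9=3837; k=2: 1539+6327+27·19·9=12483; k=3: 5106+0+27·37·9=14097 → min 3837 | M2..M5: k=2: 0+9576+3·19·19=10659; k=3: 2109+6327+3·37·19=10545; k=4: 3108+0+3·9·19=3621 → min 3621.
Length 5: M1..M5: k=1: 0+3621+27·3·19=5160; k=2: 1539+9576+27·19·19=20862; k=3: 5106+6327+27·37·19=30414; k=4: 3837+0+27·9·19=8454 → min 5160.
Optimal order: (M1·(((M2·M3)·M4)·M5)) with cost 5160.

5160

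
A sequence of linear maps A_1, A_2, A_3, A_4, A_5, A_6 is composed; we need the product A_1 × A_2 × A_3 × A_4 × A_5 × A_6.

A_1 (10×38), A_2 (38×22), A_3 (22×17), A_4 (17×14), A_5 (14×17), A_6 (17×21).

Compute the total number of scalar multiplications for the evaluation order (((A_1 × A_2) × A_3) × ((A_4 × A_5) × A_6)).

(A_1 × A_2): 10×38 by 38×22 → 10×22, cost 10·38·22 = 8360
((A_1 × A_2) × A_3): 10×22 by 22×17 → 10×17, cost 10·22·17 = 3740; cumulative 12100
(A_4 × A_5): 17×14 by 14×17 → 17×17, cost 17·14·17 = 4046
((A_4 × A_5) × A_6): 17×17 by 17×21 → 17×21, cost 17·17·21 = 6069; cumulative 10115
(((A_1 × A_2) × A_3) × ((A_4 × A_5) × A_6)): 10×17 by 17×21 → 10×21, cost 10·17·21 = 3570; cumulative 25785
Total: 25785 scalar multiplications.

25785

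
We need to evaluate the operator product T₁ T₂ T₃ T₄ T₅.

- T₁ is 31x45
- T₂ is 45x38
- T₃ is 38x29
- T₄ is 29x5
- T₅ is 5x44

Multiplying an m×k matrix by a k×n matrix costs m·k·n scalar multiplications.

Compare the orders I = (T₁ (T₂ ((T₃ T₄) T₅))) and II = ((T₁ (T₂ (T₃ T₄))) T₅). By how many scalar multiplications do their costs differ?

122635

Order I = (T₁ (T₂ ((T₃ T₄) T₅))): (T₃ T₄): 38×29 by 29×5 → 38×5, cost 38·29·5 = 5510; ((T₃ T₄) T₅): 38×5 by 5×44 → 38×44, cost 38·5·44 = 8360; cumulative 13870; (T₂ ((T₃ T₄) T₅)): 45×38 by 38×44 → 45×44, cost 45·38·44 = 75240; cumulative 89110; (T₁ (T₂ ((T₃ T₄) T₅))): 31×45 by 45×44 → 31×44, cost 31·45·44 = 61380; cumulative 150490. Total 150490.
Order II = ((T₁ (T₂ (T₃ T₄))) T₅): (T₃ T₄): 38×29 by 29×5 → 38×5, cost 38·29·5 = 5510; (T₂ (T₃ T₄)): 45×38 by 38×5 → 45×5, cost 45·38·5 = 8550; cumulative 14060; (T₁ (T₂ (T₃ T₄))): 31×45 by 45×5 → 31×5, cost 31·45·5 = 6975; cumulative 21035; ((T₁ (T₂ (T₃ T₄))) T₅): 31×5 by 5×44 → 31×44, cost 31·5·44 = 6820; cumulative 27855. Total 27855.
Difference: |150490 − 27855| = 122635.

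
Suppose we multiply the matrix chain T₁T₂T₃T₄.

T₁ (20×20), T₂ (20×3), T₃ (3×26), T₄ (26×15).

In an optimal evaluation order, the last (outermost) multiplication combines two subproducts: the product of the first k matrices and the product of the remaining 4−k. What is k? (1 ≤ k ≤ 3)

Adjacent pairs: T₁T₂ = 20·20·3 = 1200; T₂T₃ = 20·3·26 = 1560; T₃T₄ = 3·26·15 = 1170.
Length 3: T₁..T₃: k=1: 0+1560+20·20·26=11960; k=2: 1200+0+20·3·26=2760 → min 2760 | T₂..T₄: k=2: 0+1170+20·3·15=2070; k=3: 1560+0+20·26·15=9360 → min 2070.
Top-level splits: k=1: (T₁..T₁)·(T₂..T₄) → 0+2070+20·20·15 = 8070; k=2: (T₁..T₂)·(T₃..T₄) → 1200+1170+20·3·15 = 3270; k=3: (T₁..T₃)·(T₄..T₄) → 2760+0+20·26·15 = 10560.
Best split is after T₂, i.e. k = 2.

2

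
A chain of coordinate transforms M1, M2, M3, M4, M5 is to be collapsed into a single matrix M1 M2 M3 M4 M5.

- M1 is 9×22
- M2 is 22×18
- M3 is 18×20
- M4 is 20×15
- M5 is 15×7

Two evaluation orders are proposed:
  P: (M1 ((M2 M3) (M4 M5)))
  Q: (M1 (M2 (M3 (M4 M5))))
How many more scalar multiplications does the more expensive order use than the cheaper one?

Order P = (M1 ((M2 M3) (M4 M5))): (M2 M3): 22×18 by 18×20 → 22×20, cost 22·18·20 = 7920; (M4 M5): 20×15 by 15×7 → 20×7, cost 20·15·7 = 2100; ((M2 M3) (M4 M5)): 22×20 by 20×7 → 22×7, cost 22·20·7 = 3080; cumulative 13100; (M1 ((M2 M3) (M4 M5))): 9×22 by 22×7 → 9×7, cost 9·22·7 = 1386; cumulative 14486. Total 14486.
Order Q = (M1 (M2 (M3 (M4 M5)))): (M4 M5): 20×15 by 15×7 → 20×7, cost 20·15·7 = 2100; (M3 (M4 M5)): 18×20 by 20×7 → 18×7, cost 18·20·7 = 2520; cumulative 4620; (M2 (M3 (M4 M5))): 22×18 by 18×7 → 22×7, cost 22·18·7 = 2772; cumulative 7392; (M1 (M2 (M3 (M4 M5)))): 9×22 by 22×7 → 9×7, cost 9·22·7 = 1386; cumulative 8778. Total 8778.
Difference: |14486 − 8778| = 5708.

5708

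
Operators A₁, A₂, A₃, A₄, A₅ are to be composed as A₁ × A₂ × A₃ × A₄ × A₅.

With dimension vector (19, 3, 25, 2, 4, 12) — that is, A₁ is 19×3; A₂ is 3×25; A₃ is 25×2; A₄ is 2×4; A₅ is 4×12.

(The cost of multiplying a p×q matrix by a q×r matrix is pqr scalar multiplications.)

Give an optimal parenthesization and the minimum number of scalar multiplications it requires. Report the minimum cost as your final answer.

Adjacent pairs: A₁A₂ = 19·3·25 = 1425; A₂A₃ = 3·25·2 = 150; A₃A₄ = 25·2·4 = 200; A₄A₅ = 2·4·12 = 96.
Length 3: A₁..A₃: k=1: 0+150+19·3·2=264; k=2: 1425+0+19·25·2=2375 → min 264 | A₂..A₄: k=2: 0+200+3·25·4=500; k=3: 150+0+3·2·4=174 → min 174 | A₃..A₅: k=3: 0+96+25·2·12=696; k=4: 200+0+25·4·12=1400 → min 696.
Length 4: A₁..A₄: k=1: 0+174+19·3·4=402; k=2: 1425+200+19·25·4=3525; k=3: 264+0+19·2·4=416 → min 402 | A₂..A₅: k=2: 0+696+3·25·12=1596; k=3: 150+96+3·2·12=318; k=4: 174+0+3·4·12=318 → min 318.
Length 5: A₁..A₅: k=1: 0+318+19·3·12=1002; k=2: 1425+696+19·25·12=7821; k=3: 264+96+19·2·12=816; k=4: 402+0+19·4·12=1314 → min 816.
Optimal parenthesization: ((A₁ × (A₂ × A₃)) × (A₄ × A₅)) with cost 816.

816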